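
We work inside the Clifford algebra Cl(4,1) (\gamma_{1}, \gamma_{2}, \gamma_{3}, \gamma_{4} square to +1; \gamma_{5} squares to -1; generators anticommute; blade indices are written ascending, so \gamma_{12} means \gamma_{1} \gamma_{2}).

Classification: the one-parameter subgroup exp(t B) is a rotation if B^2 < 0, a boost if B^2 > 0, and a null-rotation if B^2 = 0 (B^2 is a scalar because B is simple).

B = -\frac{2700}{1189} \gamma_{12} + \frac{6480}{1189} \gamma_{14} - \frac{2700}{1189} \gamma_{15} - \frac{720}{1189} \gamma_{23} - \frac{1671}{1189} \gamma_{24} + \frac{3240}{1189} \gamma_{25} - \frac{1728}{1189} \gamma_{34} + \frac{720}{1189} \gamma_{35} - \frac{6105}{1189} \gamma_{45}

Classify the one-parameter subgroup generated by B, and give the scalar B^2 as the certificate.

B^2 term by term: the squares give (-\frac{2700}{1189})^2*(\gamma_{12})^2 + (\frac{6480}{1189})^2*(\gamma_{14})^2 + (-\frac{2700}{1189})^2*(\gamma_{15})^2 + (-\frac{720}{1189})^2*(\gamma_{23})^2 + (-\frac{1671}{1189})^2*(\gamma_{24})^2 + (\frac{3240}{1189})^2*(\gamma_{25})^2 + (-\frac{1728}{1189})^2*(\gamma_{34})^2 + (\frac{720}{1189})^2*(\gamma_{35})^2 + (-\frac{6105}{1189})^2*(\gamma_{45})^2 = \frac{7290000}{1413721}*(-1) + \frac{41990400}{1413721}*(-1) + \frac{7290000}{1413721}*(+1) + \frac{518400}{1413721}*(-1) + \frac{2792241}{1413721}*(-1) + \frac{10497600}{1413721}*(+1) + \frac{2985984}{1413721}*(-1) + \frac{518400}{1413721}*(+1) + \frac{37271025}{1413721}*(+1) = 0 (each basis 2-blade squares to minus the product of its generators' squares); cross terms between blades sharing an index anticommute and cancel; the commuting (index-disjoint) pairs give grade-4 terms 2*c*c'*(blade product), which cancel blade by blade — \gamma_{1234}: \frac{9331200}{1413721} - \frac{9331200}{1413721} = 0; \gamma_{1235}: -\frac{3888000}{1413721} + \frac{3888000}{1413721} = 0; \gamma_{1245}: \frac{32967000}{1413721} - \frac{41990400}{1413721} + \frac{9023400}{1413721} = 0; \gamma_{1345}: -\frac{9331200}{1413721} + \frac{9331200}{1413721} = 0; \gamma_{2345}: \frac{8791200}{1413721} + \frac{2406240}{1413721} - \frac{11197440}{1413721} = 0 — confirming B is simple. So B^2 = 0.
Answer: null-rotation, certificate B^2 = 0. Certificate logic: 0 is a conjugation-invariant scalar, so its sign fixes rotation versus boost versus null-rotation outright.


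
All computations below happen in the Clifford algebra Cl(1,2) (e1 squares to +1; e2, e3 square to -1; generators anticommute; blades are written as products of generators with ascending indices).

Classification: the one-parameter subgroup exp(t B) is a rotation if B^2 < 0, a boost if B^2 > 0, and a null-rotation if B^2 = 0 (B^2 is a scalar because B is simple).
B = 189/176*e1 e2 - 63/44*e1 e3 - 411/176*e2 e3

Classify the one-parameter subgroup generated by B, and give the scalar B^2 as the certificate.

B^2 term by term: the squares give (189/176)^2*(e1 e2)^2 + (-63/44)^2*(e1 e3)^2 + (-411/176)^2*(e2 e3)^2 = 35721/30976*(+1) + 3969/1936*(+1) + 168921/30976*(-1) = -9/4 (each basis 2-blade squares to minus the product of its generators' squares); cross terms between blades sharing an index anticommute and cancel. So B^2 = -9/4.
Answer: rotation, certificate B^2 = -9/4. Why this suffices: the scalar -9/4 survives any versor conjugation, so its sign alone determines the class however B is presented.


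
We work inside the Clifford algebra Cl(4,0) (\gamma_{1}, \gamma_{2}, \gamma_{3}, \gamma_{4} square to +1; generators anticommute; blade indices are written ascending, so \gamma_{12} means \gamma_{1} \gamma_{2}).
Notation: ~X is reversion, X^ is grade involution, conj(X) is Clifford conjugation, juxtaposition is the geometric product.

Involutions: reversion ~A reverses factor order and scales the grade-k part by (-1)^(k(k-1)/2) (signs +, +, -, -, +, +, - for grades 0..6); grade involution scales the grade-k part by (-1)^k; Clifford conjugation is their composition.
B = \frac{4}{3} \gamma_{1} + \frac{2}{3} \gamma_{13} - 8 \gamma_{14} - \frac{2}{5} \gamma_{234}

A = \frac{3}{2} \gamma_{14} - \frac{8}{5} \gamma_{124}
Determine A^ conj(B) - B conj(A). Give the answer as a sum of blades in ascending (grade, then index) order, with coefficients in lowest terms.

first term: -12 + \frac{64}{5} \gamma_{2} + 2 \gamma_{4} - \frac{16}{25} \gamma_{13} - \frac{32}{15} \gamma_{24} - \gamma_{34} - \frac{3}{5} \gamma_{123} + \frac{16}{15} \gamma_{234}
second term: -12 + \frac{64}{5} \gamma_{2} - 2 \gamma_{4} - \frac{16}{25} \gamma_{13} - \frac{32}{15} \gamma_{24} + \gamma_{34} - \frac{3}{5} \gamma_{123} - \frac{16}{15} \gamma_{234}
Answer: 4 \gamma_{4} - 2 \gamma_{34} + \frac{32}{15} \gamma_{234}


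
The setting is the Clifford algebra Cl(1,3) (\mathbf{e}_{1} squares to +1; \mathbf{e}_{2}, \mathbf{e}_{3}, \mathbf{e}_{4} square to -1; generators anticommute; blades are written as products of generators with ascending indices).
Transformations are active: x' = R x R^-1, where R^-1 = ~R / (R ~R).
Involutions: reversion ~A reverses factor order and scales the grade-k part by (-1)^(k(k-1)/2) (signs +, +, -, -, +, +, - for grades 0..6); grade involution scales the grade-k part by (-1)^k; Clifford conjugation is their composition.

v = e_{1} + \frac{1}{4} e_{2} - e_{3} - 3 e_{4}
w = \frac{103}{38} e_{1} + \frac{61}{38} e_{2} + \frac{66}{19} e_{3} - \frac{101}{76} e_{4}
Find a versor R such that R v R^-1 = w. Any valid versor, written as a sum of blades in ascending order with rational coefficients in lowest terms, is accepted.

Sketch: the shared square -\frac{145}{16} makes R = v + w = \frac{141}{38} e_{1} + \frac{141}{76} e_{2} + \frac{47}{19} e_{3} - \frac{329}{76} e_{4} the natural versor; its sandwich fixes that direction, negates (v - w)/2, and sends v to w.
Answer: \frac{141}{38} e_{1} + \frac{141}{76} e_{2} + \frac{47}{19} e_{3} - \frac{329}{76} e_{4}


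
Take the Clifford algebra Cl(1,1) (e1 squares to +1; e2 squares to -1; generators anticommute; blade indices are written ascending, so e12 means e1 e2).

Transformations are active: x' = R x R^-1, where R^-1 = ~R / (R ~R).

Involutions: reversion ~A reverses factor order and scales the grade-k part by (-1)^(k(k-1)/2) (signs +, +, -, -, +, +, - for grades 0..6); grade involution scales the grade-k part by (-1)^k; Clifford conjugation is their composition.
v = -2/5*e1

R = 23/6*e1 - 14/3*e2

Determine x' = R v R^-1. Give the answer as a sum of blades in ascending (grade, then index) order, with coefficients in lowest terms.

~R = 23/6*e1 - 14/3*e2, and R ~R = -85/12, so R^-1 = ~R / (-85/12).
R v = -23/15 - 28/15*e12
Answer: 2626/1275*e1 - 2576/1275*e2


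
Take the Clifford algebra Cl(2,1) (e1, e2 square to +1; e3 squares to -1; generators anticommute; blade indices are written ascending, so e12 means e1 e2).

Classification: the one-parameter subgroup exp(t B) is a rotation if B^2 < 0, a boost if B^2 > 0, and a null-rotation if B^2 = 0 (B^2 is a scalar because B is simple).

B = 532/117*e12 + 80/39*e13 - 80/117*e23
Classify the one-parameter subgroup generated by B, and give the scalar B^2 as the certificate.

B^2 term by term: the squares give (532/117)^2*(e12)^2 + (80/39)^2*(e13)^2 + (-80/117)^2*(e23)^2 = 283024/13689*(-1) + 6400/1521*(+1) + 6400/13689*(+1) = -16 (each basis 2-blade squares to minus the product of its generators' squares); cross terms between blades sharing an index anticommute and cancel. So B^2 = -16.
Answer: rotation, certificate B^2 = -16. Check the certificate: B^2 = -16, and that sign is decisive whatever form B takes.


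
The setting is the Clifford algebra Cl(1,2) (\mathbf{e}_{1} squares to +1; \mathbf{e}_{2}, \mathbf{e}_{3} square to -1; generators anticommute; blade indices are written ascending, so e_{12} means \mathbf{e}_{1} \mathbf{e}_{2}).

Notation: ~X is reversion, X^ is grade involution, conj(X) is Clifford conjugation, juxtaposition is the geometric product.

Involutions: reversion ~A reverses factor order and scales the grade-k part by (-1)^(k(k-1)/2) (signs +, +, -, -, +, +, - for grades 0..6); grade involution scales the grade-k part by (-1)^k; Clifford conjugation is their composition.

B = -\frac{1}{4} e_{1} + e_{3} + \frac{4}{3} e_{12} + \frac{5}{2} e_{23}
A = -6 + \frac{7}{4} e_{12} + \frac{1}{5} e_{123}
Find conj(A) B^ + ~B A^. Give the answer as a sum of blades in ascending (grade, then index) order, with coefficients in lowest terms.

first term: -\frac{7}{3} - 2 e_{1} + \frac{7}{16} e_{2} + \frac{94}{15} e_{3} - \frac{39}{5} e_{12} + \frac{35}{8} e_{13} - \frac{299}{20} e_{23} + \frac{7}{4} e_{123}
second term: -\frac{7}{3} + e_{1} - \frac{7}{16} e_{2} - \frac{86}{15} e_{3} + \frac{41}{5} e_{12} - \frac{35}{8} e_{13} + \frac{301}{20} e_{23} + \frac{7}{4} e_{123}
Answer: -\frac{14}{3} - e_{1} + \frac{8}{15} e_{3} + \frac{2}{5} e_{12} + \frac{1}{10} e_{23} + \frac{7}{2} e_{123}


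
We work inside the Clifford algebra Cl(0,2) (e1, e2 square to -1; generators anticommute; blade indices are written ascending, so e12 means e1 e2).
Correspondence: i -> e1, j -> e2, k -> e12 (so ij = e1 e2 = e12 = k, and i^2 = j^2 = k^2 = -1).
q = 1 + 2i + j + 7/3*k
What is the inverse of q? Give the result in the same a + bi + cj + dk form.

In blades: q = 1 + 2*e1 + e2 + 7/3*e12.
With qbar = 1 - 2*e1 - e2 - 7/3*e12 (scalar fixed, mapped units negated), q qbar = 103/9 (the sum of squared coefficients), so q^-1 = qbar / (103/9) = 9/103 - 18/103*e1 - 9/103*e2 - 21/103*e12; translating back:
Answer: 9/103 - 18/103*i - 9/103*j - 21/103*k


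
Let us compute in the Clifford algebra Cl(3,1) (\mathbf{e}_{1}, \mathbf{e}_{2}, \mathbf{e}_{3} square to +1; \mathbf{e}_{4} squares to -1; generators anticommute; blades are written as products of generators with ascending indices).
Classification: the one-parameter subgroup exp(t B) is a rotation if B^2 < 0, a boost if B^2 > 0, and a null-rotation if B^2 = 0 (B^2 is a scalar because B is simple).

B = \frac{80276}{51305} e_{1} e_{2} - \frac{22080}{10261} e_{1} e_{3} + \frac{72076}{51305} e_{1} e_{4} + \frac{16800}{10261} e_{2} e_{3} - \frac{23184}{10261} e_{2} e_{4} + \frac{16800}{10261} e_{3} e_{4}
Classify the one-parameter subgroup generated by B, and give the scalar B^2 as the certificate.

B^2 term by term: the squares give (\frac{80276}{51305})^2*(e_{1} e_{2})^2 + (-\frac{22080}{10261})^2*(e_{1} e_{3})^2 + (\frac{72076}{51305})^2*(e_{1} e_{4})^2 + (\frac{16800}{10261})^2*(e_{2} e_{3})^2 + (-\frac{23184}{10261})^2*(e_{2} e_{4})^2 + (\frac{16800}{10261})^2*(e_{3} e_{4})^2 = \frac{6444236176}{2632203025}*(-1) + \frac{487526400}{105288121}*(-1) + \frac{5194949776}{2632203025}*(+1) + \frac{282240000}{105288121}*(-1) + \frac{537497856}{105288121}*(+1) + \frac{282240000}{105288121}*(+1) = 0 (each basis 2-blade squares to minus the product of its generators' squares); cross terms between blades sharing an index anticommute and cancel; the commuting (index-disjoint) pairs give grade-4 terms 2*c*c'*(blade product), which cancel blade by blade — e_{1} e_{2} e_{3} e_{4}: \frac{539454720}{105288121} - \frac{1023805440}{105288121} + \frac{484350720}{105288121} = 0 — confirming B is simple. So B^2 = 0.
Answer: null-rotation, certificate B^2 = 0. Why this suffices: the scalar 0 survives any versor conjugation, so its sign alone determines the class however B is presented.


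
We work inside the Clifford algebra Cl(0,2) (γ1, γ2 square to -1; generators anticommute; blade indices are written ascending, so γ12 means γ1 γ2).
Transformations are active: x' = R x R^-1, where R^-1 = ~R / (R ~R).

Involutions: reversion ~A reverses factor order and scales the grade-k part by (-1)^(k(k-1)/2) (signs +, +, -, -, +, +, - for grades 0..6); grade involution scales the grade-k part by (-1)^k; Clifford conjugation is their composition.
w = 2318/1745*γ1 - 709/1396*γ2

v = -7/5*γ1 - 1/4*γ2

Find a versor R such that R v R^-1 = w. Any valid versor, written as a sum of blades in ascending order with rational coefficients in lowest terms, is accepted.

Why this works: both vectors square to -809/400, so q(v) = q(w) and R = v + w = -25/349*γ1 - 529/698*γ2 carries v to w — its own direction survives, the complement (v - w)/2 flips.
Answer: -25/349*γ1 - 529/698*γ2


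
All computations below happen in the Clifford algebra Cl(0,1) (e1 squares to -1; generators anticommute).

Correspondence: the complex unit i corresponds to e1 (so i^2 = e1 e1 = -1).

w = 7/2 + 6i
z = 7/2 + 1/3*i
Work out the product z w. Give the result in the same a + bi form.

In blades: z = 7/2 + 1/3*e1, w = 7/2 + 6*e1.
Distribute z over w term by term (generator squares from the signature, products reordered to ascending indices): (7/2)*w = 49/4 + 21*e1; (1/3*e1)*w = -2 + 7/6*e1.
Sum: 41/4 + 133/6*e1; translating back through the correspondence:
Answer: 41/4 + 133/6*i


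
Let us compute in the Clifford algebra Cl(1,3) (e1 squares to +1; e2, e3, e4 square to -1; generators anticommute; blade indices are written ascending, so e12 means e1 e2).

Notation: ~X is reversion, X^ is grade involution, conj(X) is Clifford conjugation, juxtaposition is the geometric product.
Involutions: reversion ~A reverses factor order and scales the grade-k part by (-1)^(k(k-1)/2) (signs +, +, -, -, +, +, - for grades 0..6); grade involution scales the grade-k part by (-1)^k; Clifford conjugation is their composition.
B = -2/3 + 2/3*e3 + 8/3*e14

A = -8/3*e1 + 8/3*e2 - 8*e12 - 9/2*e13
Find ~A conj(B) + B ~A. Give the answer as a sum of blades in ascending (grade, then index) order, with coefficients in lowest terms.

first term: 43/9*e1 - 16/9*e2 + 64/9*e4 - 16/3*e12 - 11/9*e13 - 16/9*e23 + 64/3*e24 + 12*e34 - 16/3*e123 + 64/9*e124
second term: 43/9*e1 - 16/9*e2 + 64/9*e4 - 16/3*e12 - 11/9*e13 - 16/9*e23 + 64/3*e24 + 12*e34 + 16/3*e123 - 64/9*e124
Answer: 86/9*e1 - 32/9*e2 + 128/9*e4 - 32/3*e12 - 22/9*e13 - 32/9*e23 + 128/3*e24 + 24*e34


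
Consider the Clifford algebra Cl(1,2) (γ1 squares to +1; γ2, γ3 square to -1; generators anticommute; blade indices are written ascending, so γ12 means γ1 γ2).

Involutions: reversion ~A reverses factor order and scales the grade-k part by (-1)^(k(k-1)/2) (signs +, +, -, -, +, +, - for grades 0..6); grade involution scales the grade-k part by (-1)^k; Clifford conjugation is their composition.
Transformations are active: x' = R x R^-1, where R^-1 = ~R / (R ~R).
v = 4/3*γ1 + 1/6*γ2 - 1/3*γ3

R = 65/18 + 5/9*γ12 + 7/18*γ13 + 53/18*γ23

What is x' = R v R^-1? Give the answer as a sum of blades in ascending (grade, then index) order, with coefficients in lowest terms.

~R = 65/18 - 5/9*γ12 - 7/18*γ13 - 53/18*γ23, and R ~R = 85/4, so R^-1 = ~R / (85/4).
R v = 131/27*γ1 + 91/108*γ2 - 133/108*γ3 + 397/108*γ123
Answer: 9187/6885*γ1 + 389/1530*γ2 - 382/1377*γ3


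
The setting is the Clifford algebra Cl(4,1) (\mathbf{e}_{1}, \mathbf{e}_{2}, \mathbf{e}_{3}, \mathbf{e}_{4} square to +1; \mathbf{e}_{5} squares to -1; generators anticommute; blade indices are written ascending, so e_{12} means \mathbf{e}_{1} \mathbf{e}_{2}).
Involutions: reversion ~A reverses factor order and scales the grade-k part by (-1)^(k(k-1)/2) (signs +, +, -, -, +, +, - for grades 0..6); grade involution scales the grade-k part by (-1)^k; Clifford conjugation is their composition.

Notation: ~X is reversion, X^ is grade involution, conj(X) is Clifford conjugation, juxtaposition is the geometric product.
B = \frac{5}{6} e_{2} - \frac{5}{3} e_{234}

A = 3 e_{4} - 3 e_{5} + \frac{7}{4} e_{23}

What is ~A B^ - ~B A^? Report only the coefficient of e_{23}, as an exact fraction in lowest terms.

first term: -\frac{35}{24} e_{3} + \frac{35}{12} e_{4} + 5 e_{23} + \frac{5}{2} e_{24} - \frac{5}{2} e_{25} + 5 e_{2345}
second term: \frac{35}{24} e_{3} - \frac{35}{12} e_{4} - 5 e_{23} - \frac{5}{2} e_{24} + \frac{5}{2} e_{25} + 5 e_{2345}
Answer: 10


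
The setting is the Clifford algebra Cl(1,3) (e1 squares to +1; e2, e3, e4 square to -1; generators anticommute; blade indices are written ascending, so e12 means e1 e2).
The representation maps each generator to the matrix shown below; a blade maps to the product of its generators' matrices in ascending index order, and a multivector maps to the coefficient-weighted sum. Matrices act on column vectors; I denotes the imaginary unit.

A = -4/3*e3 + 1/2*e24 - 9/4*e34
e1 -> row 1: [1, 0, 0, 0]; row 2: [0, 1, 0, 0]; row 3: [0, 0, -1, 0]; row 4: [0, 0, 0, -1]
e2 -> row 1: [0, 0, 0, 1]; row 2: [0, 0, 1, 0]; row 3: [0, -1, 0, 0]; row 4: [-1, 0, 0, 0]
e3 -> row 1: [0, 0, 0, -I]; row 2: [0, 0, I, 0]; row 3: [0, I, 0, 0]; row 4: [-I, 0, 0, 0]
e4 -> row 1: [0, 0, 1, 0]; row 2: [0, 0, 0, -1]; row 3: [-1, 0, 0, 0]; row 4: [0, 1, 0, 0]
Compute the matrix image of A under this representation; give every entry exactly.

Bivector images (products of the table entries): rho(e24) = rho(e2)rho(e4) = row 1: [0, 1, 0, 0]; row 2: [-1, 0, 0, 0]; row 3: [0, 0, 0, 1]; row 4: [0, 0, -1, 0]; rho(e34) = rho(e3)rho(e4) = row 1: [0, -I, 0, 0]; row 2: [-I, 0, 0, 0]; row 3: [0, 0, 0, -I]; row 4: [0, 0, -I, 0].
M = (-4/3)*rho(e3) + (1/2)*rho(e24) + (-9/4)*rho(e34), summed entrywise:
Answer: row 1: [0, 1/2 + 9*I/4, 0, 4*I/3]; row 2: [-1/2 + 9*I/4, 0, -4*I/3, 0]; row 3: [0, -4*I/3, 0, 1/2 + 9*I/4]; row 4: [4*I/3, 0, -1/2 + 9*I/4, 0]


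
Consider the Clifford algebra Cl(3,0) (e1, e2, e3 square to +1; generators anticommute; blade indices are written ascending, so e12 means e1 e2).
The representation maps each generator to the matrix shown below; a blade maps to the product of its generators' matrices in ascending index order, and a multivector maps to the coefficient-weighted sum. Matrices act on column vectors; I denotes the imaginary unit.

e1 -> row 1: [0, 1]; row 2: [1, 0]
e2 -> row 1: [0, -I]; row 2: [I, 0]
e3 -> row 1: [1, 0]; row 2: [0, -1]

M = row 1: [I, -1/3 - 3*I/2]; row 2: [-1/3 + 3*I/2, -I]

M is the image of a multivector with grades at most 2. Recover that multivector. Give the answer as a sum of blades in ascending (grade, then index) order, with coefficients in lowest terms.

Method: 1, rho(e1), rho(e2), rho(e3) form a trace-orthogonal basis of the 2x2 complex matrices (tr(X Y) = 2 if X = Y, else 0), so M = m0*1 + m1*rho(e1) + m2*rho(e2) + m3*rho(e3) with m0 = tr(M)/2 = 0, m1 = tr(M rho(e1))/2 = -1/3, m2 = tr(M rho(e2))/2 = 3/2, m3 = tr(M rho(e3))/2 = I.
Multiplying table entries, the bivector images are rho(e12) = I*rho(e3), rho(e13) = -I*rho(e2), rho(e23) = I*rho(e1); with real blade coefficients the real parts of m0..m3 are the coefficients of 1, e1, e2, e3 and the imaginary parts give the bivectors (e23: Im m1, e13: -Im m2, e12: Im m3).
Answer: -1/3*e1 + 3/2*e2 + e12


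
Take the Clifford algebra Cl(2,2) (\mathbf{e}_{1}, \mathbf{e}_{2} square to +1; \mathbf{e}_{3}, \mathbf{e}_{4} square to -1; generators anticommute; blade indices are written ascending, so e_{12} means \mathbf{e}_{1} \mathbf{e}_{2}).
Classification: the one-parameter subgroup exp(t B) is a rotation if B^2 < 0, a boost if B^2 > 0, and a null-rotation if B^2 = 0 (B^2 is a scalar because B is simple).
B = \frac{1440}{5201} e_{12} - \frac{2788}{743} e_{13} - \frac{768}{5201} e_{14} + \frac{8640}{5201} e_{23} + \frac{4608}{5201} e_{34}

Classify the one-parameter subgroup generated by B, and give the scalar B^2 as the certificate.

B^2 term by term: the squares give (\frac{1440}{5201})^2*(e_{12})^2 + (-\frac{2788}{743})^2*(e_{13})^2 + (-\frac{768}{5201})^2*(e_{14})^2 + (\frac{8640}{5201})^2*(e_{23})^2 + (\frac{4608}{5201})^2*(e_{34})^2 = \frac{2073600}{27050401}*(-1) + \frac{7772944}{552049}*(+1) + \frac{589824}{27050401}*(+1) + \frac{74649600}{27050401}*(+1) + \frac{21233664}{27050401}*(-1) = 16 (each basis 2-blade squares to minus the product of its generators' squares); cross terms between blades sharing an index anticommute and cancel; the commuting (index-disjoint) pairs give grade-4 terms 2*c*c'*(blade product), which cancel blade by blade — e_{1234}: \frac{13271040}{27050401} - \frac{13271040}{27050401} = 0 — confirming B is simple. So B^2 = 16.
Answer: boost, certificate B^2 = 16. Why this suffices: the scalar 16 survives any versor conjugation, so its sign alone determines the class however B is presented.


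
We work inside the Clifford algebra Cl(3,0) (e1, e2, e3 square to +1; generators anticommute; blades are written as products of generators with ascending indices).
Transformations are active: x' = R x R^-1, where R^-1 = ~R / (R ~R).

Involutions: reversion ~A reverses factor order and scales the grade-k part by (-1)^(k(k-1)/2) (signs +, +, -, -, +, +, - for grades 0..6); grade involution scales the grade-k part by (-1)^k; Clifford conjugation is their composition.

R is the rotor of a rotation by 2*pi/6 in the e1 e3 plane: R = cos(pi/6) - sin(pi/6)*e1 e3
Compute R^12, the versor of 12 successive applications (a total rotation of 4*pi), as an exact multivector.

The rotor phase is half the rotation angle and phases add under composition, so 12 steps in the e1 e3 plane accumulate phase 12*(pi/6) = 2*pi: R^12 = cos(2*pi) - sin(2*pi)*e1 e3.
cos(2*pi) = 1 and sin(2*pi) = 0, so R^12 = 1. The total rotation 4*pi is 2 full turns, so every vector returns to itself, yet the rotor is +1, back on the identity sheet (an even number of 2*pi turns).
Answer: 1


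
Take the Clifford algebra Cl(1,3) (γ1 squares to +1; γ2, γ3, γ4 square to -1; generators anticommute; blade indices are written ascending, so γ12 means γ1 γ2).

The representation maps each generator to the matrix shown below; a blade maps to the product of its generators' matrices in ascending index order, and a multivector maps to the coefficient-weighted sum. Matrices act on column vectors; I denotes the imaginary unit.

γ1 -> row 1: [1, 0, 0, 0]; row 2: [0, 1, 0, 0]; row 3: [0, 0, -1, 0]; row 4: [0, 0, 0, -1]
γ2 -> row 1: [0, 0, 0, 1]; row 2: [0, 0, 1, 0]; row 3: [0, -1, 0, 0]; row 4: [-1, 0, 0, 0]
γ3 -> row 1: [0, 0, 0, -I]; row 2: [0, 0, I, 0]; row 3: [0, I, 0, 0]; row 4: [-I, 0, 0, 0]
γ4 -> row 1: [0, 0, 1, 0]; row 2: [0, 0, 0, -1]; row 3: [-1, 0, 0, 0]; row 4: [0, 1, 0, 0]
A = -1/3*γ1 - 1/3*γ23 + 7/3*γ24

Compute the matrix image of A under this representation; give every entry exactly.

Bivector images (products of the table entries): rho(γ23) = rho(γ2)rho(γ3) = row 1: [-I, 0, 0, 0]; row 2: [0, I, 0, 0]; row 3: [0, 0, -I, 0]; row 4: [0, 0, 0, I]; rho(γ24) = rho(γ2)rho(γ4) = row 1: [0, 1, 0, 0]; row 2: [-1, 0, 0, 0]; row 3: [0, 0, 0, 1]; row 4: [0, 0, -1, 0].
M = (-1/3)*rho(γ1) + (-1/3)*rho(γ23) + (7/3)*rho(γ24), summed entrywise:
Answer: row 1: [-1/3 + I/3, 7/3, 0, 0]; row 2: [-7/3, -1/3 - I/3, 0, 0]; row 3: [0, 0, 1/3 + I/3, 7/3]; row 4: [0, 0, -7/3, 1/3 - I/3]


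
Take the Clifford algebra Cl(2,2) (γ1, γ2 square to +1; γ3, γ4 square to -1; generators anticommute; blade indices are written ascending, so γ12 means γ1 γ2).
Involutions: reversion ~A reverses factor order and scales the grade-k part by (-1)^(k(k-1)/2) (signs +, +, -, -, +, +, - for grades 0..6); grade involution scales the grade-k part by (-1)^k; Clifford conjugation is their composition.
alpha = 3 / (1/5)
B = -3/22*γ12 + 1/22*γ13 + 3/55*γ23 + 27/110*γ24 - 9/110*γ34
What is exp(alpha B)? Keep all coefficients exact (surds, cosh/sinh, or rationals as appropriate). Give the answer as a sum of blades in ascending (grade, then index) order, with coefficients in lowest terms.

B^2 term by term: the squares give (-3/22)^2*(γ12)^2 + (1/22)^2*(γ13)^2 + (3/55)^2*(γ23)^2 + (27/110)^2*(γ24)^2 + (-9/110)^2*(γ34)^2 = 9/484*(-1) + 1/484*(+1) + 9/3025*(+1) + 729/12100*(+1) + 81/12100*(-1) = 1/25 (each basis 2-blade squares to minus the product of its generators' squares); cross terms between blades sharing an index anticommute and cancel; the commuting (index-disjoint) pairs give grade-4 terms 2*c*c'*(blade product), which cancel blade by blade — γ1234: 27/1210 - 27/1210 = 0 — confirming B is simple. So B^2 = 1/25.
B^2 = 1/25 — a positive square means the series sums to a boost: l = 1/5, alpha*l = 3, so exp(alpha B) = cosh(3) + (sinh(3)/(1/5))*B = cosh(3) + (5*sinh(3))*B.
Answer: cosh(3) - 15*sinh(3)/22*γ12 + 5*sinh(3)/22*γ13 + 3*sinh(3)/11*γ23 + 27*sinh(3)/22*γ24 - 9*sinh(3)/22*γ34


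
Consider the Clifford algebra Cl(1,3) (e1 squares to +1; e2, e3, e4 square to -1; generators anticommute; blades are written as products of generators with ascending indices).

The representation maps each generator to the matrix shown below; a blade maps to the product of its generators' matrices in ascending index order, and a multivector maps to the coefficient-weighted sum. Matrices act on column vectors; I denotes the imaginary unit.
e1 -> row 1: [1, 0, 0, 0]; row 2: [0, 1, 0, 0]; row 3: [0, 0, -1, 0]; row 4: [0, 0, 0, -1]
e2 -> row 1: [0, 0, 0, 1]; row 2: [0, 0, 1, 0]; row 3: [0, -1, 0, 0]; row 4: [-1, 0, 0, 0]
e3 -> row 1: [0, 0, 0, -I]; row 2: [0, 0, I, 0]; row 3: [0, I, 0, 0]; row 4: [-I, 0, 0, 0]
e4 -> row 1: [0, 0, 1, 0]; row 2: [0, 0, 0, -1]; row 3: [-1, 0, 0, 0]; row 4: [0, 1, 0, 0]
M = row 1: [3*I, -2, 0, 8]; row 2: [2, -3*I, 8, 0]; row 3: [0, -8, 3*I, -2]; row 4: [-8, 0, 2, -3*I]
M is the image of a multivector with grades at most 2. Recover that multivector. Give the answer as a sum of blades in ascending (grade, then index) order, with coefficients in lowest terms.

Method: the blade images are trace-orthogonal — tr(rho(e_A) rho(e_B)^-1) = 4 if A = B and 0 otherwise — and rho(e_A)^-1 = (e_A)^2 * rho(e_A) with (e_A)^2 = +1 or -1, so the coefficient of e_A in the preimage is (e_A)^2 * tr(M rho(e_A))/4.
Nonzero projections over blades of grade <= 2: e2: (e2)^2 = -1, tr(M rho(e2)) = -32, coefficient 8; e2 e3: (e2 e3)^2 = -1, tr(M rho(e2 e3)) = 12, coefficient -3; e2 e4: (e2 e4)^2 = -1, tr(M rho(e2 e4)) = 8, coefficient -2. Every other blade of grade <= 2 projects to 0.
Answer: 8*e2 - 3*e2 e3 - 2*e2 e4


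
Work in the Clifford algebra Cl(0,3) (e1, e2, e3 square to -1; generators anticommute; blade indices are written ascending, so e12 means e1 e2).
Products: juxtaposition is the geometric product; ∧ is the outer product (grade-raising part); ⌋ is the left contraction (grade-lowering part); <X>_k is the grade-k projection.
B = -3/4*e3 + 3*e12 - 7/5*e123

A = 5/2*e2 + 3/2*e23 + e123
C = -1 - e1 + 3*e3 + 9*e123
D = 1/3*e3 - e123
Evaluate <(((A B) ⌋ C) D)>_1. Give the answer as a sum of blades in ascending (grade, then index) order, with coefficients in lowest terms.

step 1: -7/5 + 48/5*e1 + 9/8*e2 - 3*e3 + 3/4*e12 + e13 - 15/8*e23
step 2: 20 + 731/40*e1 + 9*e2 - 219/20*e3 + 27*e12 + 81/8*e13 - 432/5*e23 - 63/5*e123
step 3: 65/4 - 3591/40*e1 + 747/40*e2 + 101/3*e3 - 27/4*e12 - 349/120*e13 + 851/40*e23 - 11*e123
step 4: -3591/40*e1 + 747/40*e2 + 101/3*e3
Answer: -3591/40*e1 + 747/40*e2 + 101/3*e3


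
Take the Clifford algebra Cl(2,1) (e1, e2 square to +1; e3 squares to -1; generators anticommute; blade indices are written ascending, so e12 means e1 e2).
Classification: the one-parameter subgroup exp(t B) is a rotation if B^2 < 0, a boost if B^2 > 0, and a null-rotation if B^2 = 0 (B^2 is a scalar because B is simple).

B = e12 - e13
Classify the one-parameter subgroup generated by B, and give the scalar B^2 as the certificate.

B^2 term by term: the squares give (1)^2*(e12)^2 + (-1)^2*(e13)^2 = 1*(-1) + 1*(+1) = 0 (each basis 2-blade squares to minus the product of its generators' squares); cross terms between blades sharing an index anticommute and cancel. So B^2 = 0.
Answer: null-rotation, certificate B^2 = 0. The class reads off the invariant scalar 0 directly.


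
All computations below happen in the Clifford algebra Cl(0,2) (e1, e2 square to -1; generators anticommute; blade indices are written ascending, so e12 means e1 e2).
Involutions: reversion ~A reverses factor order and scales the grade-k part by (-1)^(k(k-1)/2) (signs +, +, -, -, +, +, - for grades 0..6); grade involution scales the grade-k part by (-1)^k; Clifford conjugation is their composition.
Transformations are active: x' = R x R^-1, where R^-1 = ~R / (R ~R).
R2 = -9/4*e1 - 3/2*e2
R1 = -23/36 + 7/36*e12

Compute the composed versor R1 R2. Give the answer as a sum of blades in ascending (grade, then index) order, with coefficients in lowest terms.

Distribute over the terms of R1 (each basis-blade product reordered to ascending indices, repeated generators contracted through their squares):
(-23/36) R2 = 23/16*e1 + 23/24*e2
(7/36*e12) R2 = 7/24*e1 - 7/16*e2
Summing the partial products and collecting blades:
Answer: 83/48*e1 + 25/48*e2


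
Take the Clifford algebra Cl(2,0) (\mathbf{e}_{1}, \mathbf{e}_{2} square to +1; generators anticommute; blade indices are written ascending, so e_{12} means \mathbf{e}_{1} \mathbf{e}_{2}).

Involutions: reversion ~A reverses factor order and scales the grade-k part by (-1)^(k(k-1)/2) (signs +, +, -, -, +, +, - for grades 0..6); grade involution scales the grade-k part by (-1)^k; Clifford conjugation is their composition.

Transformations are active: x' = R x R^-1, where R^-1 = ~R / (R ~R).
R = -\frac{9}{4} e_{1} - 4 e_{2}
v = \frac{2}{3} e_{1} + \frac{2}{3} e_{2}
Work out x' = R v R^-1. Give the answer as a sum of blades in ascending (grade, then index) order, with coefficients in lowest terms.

~R = -\frac{9}{4} e_{1} - 4 e_{2}, and R ~R = \frac{337}{16}, so R^-1 = ~R / (\frac{337}{16}).
R v = -\frac{25}{6} + \frac{7}{6} e_{12}
Answer: \frac{226}{1011} e_{1} + \frac{926}{1011} e_{2}


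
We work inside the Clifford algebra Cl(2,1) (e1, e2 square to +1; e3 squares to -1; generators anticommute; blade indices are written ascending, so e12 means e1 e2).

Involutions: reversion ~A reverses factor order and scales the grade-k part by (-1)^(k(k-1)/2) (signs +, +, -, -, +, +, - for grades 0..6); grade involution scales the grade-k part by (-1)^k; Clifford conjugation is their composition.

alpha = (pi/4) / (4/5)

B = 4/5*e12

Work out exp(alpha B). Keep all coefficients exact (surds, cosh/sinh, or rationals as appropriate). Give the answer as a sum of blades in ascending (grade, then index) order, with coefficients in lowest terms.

B^2 = (4/5)^2*(e12)^2 = 16/25*(-1) = -16/25 (a basis 2-blade squares to minus the product of its generators' squares).
B^2 = -16/25 — B^2 < 0, so the exponential closes trigonometrically: l = 4/5, alpha*l = pi/4, so exp(alpha B) = cos(pi/4) + (sin(pi/4)/(4/5))*B = sqrt(2)/2 + (5*sqrt(2)/8)*B.
Answer: sqrt(2)/2 + sqrt(2)/2*e12


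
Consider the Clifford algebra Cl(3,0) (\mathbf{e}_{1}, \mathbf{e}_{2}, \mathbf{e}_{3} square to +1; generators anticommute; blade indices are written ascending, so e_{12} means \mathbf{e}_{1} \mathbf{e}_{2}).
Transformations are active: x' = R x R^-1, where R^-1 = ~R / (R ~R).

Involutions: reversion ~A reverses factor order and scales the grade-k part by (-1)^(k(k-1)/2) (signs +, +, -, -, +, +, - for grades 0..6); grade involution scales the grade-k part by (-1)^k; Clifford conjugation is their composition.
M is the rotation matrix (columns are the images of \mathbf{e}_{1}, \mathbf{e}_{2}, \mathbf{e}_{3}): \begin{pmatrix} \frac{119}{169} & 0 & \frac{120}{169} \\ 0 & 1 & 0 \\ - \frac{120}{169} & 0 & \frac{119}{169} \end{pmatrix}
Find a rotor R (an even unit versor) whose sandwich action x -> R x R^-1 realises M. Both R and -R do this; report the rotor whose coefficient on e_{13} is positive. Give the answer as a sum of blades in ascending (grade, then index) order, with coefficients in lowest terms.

Method: write R = a + b12*e_{12} + b13*e_{13} + b23*e_{23} with a^2 + b12^2 + b13^2 + b23^2 = 1 (so R^-1 = ~R). Expanding the columns R e_j ~R gives tr M = 4a^2 - 1 and, from the antisymmetric part, M21 - M12 = -4a*b12, M13 - M31 = 4a*b13, M32 - M23 = -4a*b23.
Here tr M = \frac{407}{169}, so a^2 = (1 + tr M)/4 = \frac{144}{169} and a = ±\frac{12}{13}. Taking a = \frac{12}{13}: M21 - M12 = 0, M13 - M31 = \frac{240}{169}, M32 - M23 = 0, giving b12 = 0, b13 = \frac{5}{13}, b23 = 0, i.e. R = \frac{12}{13} + \frac{5}{13} e_{13}.
Its e_{13} coefficient is already positive.
Answer: \frac{12}{13} + \frac{5}{13} e_{13}. Why the constraint matters: R and -R act identically through the sandwich — M has trace \frac{407}{169} either way — so only the sign condition on e_{13} picks one of the two preimages.


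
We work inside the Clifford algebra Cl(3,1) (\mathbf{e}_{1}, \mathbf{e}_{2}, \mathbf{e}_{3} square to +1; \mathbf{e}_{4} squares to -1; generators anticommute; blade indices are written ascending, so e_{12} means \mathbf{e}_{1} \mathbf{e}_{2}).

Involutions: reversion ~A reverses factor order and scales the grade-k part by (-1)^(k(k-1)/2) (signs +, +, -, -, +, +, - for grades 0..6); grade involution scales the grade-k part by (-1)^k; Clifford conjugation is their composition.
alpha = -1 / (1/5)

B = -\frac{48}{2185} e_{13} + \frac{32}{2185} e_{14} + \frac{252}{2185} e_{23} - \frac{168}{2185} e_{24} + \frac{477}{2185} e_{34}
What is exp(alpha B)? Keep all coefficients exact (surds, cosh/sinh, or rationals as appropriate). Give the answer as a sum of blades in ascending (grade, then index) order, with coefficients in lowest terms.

B^2 term by term: the squares give (-\frac{48}{2185})^2*(e_{13})^2 + (\frac{32}{2185})^2*(e_{14})^2 + (\frac{252}{2185})^2*(e_{23})^2 + (-\frac{168}{2185})^2*(e_{24})^2 + (\frac{477}{2185})^2*(e_{34})^2 = \frac{2304}{4774225}*(-1) + \frac{1024}{4774225}*(+1) + \frac{63504}{4774225}*(-1) + \frac{28224}{4774225}*(+1) + \frac{227529}{4774225}*(+1) = \frac{1}{25} (each basis 2-blade squares to minus the product of its generators' squares); cross terms between blades sharing an index anticommute and cancel; the commuting (index-disjoint) pairs give grade-4 terms 2*c*c'*(blade product), which cancel blade by blade — e_{1234}: -\frac{16128}{4774225} + \frac{16128}{4774225} = 0 — confirming B is simple. So B^2 = \frac{1}{25}.
B^2 = \frac{1}{25} — since the square is positive, the closed form is hyperbolic: l = \frac{1}{5}, alpha*l = -1, so exp(alpha B) = cosh(-1) + (sinh(-1)/(\frac{1}{5}))*B = \cosh{\left(1 \right)} + (- 5 \sinh{\left(1 \right)})*B.
Answer: \cosh{\left(1 \right)} + \frac{48 \sinh{\left(1 \right)}}{437} e_{13} - \frac{32 \sinh{\left(1 \right)}}{437} e_{14} - \frac{252 \sinh{\left(1 \right)}}{437} e_{23} + \frac{168 \sinh{\left(1 \right)}}{437} e_{24} - \frac{477 \sinh{\left(1 \right)}}{437} e_{34}


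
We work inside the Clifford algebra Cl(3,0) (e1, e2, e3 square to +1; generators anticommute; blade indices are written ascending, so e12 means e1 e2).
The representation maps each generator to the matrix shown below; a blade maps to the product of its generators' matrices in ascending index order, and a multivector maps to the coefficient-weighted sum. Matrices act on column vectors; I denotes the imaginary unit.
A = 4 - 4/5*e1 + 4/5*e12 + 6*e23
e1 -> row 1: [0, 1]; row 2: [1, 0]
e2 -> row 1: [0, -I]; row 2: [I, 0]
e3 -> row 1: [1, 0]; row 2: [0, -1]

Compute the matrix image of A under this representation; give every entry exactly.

Bivector images (products of the table entries): rho(e12) = rho(e1)rho(e2) = row 1: [I, 0]; row 2: [0, -I]; rho(e23) = rho(e2)rho(e3) = row 1: [0, I]; row 2: [I, 0].
M = (4)*1 + (-4/5)*rho(e1) + (4/5)*rho(e12) + (6)*rho(e23), summed entrywise (1 is the identity matrix):
Answer: row 1: [4 + 4*I/5, -4/5 + 6*I]; row 2: [-4/5 + 6*I, 4 - 4*I/5]


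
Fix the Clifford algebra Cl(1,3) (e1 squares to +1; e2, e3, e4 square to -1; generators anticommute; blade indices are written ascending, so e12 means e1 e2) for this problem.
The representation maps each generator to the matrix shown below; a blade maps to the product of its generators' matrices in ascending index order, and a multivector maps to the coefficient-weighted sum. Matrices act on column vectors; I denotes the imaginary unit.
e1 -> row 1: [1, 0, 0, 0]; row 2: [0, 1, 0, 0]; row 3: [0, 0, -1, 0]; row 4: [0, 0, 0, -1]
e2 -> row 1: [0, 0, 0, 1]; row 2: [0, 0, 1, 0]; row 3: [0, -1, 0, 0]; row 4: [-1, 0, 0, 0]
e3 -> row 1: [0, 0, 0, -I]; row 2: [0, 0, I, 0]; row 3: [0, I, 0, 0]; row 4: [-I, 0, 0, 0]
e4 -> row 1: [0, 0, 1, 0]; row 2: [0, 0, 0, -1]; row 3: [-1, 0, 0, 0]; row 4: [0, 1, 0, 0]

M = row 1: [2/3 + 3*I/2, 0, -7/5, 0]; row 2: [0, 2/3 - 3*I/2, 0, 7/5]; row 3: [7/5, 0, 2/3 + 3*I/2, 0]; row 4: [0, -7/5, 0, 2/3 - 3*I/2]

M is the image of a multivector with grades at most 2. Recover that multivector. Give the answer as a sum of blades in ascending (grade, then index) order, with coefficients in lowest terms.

Method: the blade images are trace-orthogonal — tr(rho(e_A) rho(e_B)^-1) = 4 if A = B and 0 otherwise — and rho(e_A)^-1 = (e_A)^2 * rho(e_A) with (e_A)^2 = +1 or -1, so the coefficient of e_A in the preimage is (e_A)^2 * tr(M rho(e_A))/4.
Nonzero projections over blades of grade <= 2: 1: (1)^2 = +1, tr(M 1) = 8/3, coefficient 2/3; e4: (e4)^2 = -1, tr(M rho(e4)) = 28/5, coefficient -7/5; e23: (e23)^2 = -1, tr(M rho(e23)) = 6, coefficient -3/2. Every other blade of grade <= 2 projects to 0.
Answer: 2/3 - 7/5*e4 - 3/2*e23


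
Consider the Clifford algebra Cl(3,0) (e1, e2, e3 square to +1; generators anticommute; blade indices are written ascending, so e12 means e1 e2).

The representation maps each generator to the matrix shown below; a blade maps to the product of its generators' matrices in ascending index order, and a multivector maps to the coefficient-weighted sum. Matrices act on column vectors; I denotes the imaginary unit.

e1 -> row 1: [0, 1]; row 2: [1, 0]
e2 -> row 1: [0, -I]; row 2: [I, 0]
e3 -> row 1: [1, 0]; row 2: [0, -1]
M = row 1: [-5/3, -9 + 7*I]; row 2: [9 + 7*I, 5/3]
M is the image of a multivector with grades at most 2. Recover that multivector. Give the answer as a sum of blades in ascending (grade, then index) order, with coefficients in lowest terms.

Method: 1, rho(e1), rho(e2), rho(e3) form a trace-orthogonal basis of the 2x2 complex matrices (tr(X Y) = 2 if X = Y, else 0), so M = m0*1 + m1*rho(e1) + m2*rho(e2) + m3*rho(e3) with m0 = tr(M)/2 = 0, m1 = tr(M rho(e1))/2 = 7*I, m2 = tr(M rho(e2))/2 = -9*I, m3 = tr(M rho(e3))/2 = -5/3.
Multiplying table entries, the bivector images are rho(e12) = I*rho(e3), rho(e13) = -I*rho(e2), rho(e23) = I*rho(e1); with real blade coefficients the real parts of m0..m3 are the coefficients of 1, e1, e2, e3 and the imaginary parts give the bivectors (e23: Im m1, e13: -Im m2, e12: Im m3).
Answer: -5/3*e3 + 9*e13 + 7*e23


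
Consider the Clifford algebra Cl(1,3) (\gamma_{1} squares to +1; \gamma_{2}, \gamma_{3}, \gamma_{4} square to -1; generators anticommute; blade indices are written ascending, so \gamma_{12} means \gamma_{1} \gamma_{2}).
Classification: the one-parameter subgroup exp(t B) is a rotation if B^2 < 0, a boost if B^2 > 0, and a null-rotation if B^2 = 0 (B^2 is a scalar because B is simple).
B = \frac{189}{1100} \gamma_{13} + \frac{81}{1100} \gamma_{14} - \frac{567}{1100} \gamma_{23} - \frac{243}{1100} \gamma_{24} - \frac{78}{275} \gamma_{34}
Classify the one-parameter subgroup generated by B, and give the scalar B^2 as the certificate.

B^2 term by term: the squares give (\frac{189}{1100})^2*(\gamma_{13})^2 + (\frac{81}{1100})^2*(\gamma_{14})^2 + (-\frac{567}{1100})^2*(\gamma_{23})^2 + (-\frac{243}{1100})^2*(\gamma_{24})^2 + (-\frac{78}{275})^2*(\gamma_{34})^2 = \frac{35721}{1210000}*(+1) + \frac{6561}{1210000}*(+1) + \frac{321489}{1210000}*(-1) + \frac{59049}{1210000}*(-1) + \frac{6084}{75625}*(-1) = -\frac{9}{25} (each basis 2-blade squares to minus the product of its generators' squares); cross terms between blades sharing an index anticommute and cancel; the commuting (index-disjoint) pairs give grade-4 terms 2*c*c'*(blade product), which cancel blade by blade — \gamma_{1234}: \frac{45927}{605000} - \frac{45927}{605000} = 0 — confirming B is simple. So B^2 = -\frac{9}{25}.
Answer: rotation, certificate B^2 = -\frac{9}{25}. Why this suffices: the scalar -\frac{9}{25} survives any versor conjugation, so its sign alone determines the class however B is presented.


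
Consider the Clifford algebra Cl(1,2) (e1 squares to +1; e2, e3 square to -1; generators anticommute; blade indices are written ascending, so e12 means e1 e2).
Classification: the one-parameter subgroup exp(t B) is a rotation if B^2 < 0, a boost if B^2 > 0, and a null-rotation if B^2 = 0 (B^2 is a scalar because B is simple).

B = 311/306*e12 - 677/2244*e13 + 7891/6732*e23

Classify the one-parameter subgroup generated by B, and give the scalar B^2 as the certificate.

B^2 term by term: the squares give (311/306)^2*(e12)^2 + (-677/2244)^2*(e13)^2 + (7891/6732)^2*(e23)^2 = 96721/93636*(+1) + 458329/5035536*(+1) + 62267881/45319824*(-1) = -1/4 (each basis 2-blade squares to minus the product of its generators' squares); cross terms between blades sharing an index anticommute and cancel. So B^2 = -1/4.
Answer: rotation, certificate B^2 = -1/4. The scalar -1/4 is the complete invariant here: its sign names the subgroup type.
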